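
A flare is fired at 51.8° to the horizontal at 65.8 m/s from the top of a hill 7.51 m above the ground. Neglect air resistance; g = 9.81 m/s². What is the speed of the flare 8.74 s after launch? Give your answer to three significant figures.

53.0 m/s

v_x = 65.8 cos 51.8° = 40.69 m/s (constant).
v_y(t) = 65.8 sin 51.8° − g t = 51.71 − 9.81 × 8.74 = -34.03 m/s.
Speed = √(v_x² + v_y²) = √(1656 + 1158) = 53.0 m/s.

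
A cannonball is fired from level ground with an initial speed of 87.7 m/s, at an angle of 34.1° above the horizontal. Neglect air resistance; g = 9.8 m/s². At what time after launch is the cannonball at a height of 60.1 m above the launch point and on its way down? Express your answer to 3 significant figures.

8.61 s

v_y0 = 87.7 sin 34.1° = 49.17 m/s.
Set y = v_y0 t − ½ g t² = 60.1: 4.900 t² − 49.17 t + 60.1 = 0.
t = [49.17 ± √(2418 − 1178)] / 9.8 = (49.17 ± 35.21) / 9.8, giving t = 1.42 s or t = 8.61 s.
On the way down corresponds to the larger root: t = 8.61 s.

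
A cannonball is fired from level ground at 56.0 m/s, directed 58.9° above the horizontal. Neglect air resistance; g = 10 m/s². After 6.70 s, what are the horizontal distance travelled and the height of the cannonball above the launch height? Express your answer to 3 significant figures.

x = 194 m, y = 96.8 m

v_x = 56.0 cos 58.9° = 28.93 m/s; v_y0 = 56.0 sin 58.9° = 47.95 m/s.
x = v_x t = 28.93 × 6.70 = 194 m.
y = v_y0 t − ½ g t² = 47.95×6.70 − 5.000×6.70² = 96.8 m.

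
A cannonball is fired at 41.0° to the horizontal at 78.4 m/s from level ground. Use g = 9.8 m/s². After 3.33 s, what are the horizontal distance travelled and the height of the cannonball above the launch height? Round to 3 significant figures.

x = 197 m, y = 117 m

v_x = 78.4 cos 41.0° = 59.17 m/s; v_y0 = 78.4 sin 41.0° = 51.44 m/s.
x = v_x t = 59.17 × 3.33 = 197 m.
y = v_y0 t − ½ g t² = 51.44×3.33 − 4.900×3.33² = 117 m.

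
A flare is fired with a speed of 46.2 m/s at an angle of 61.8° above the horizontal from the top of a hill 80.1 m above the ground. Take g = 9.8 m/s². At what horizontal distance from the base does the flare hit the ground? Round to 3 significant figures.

Components: v_x = 46.2 cos 61.8° = 21.83 m/s, v_y = 46.2 sin 61.8° = 40.72 m/s.
Vertical: 0 = 80.1 + 40.72 t − ½(9.8) t² ⇒ 4.900 t² − 40.72 t − 80.1 = 0.
t = [40.72 + √(1658 + 1570)] / 9.800 = 9.953 s.
Horizontal: R = v_x · t = 21.83 × 9.953 = 217 m.

217 m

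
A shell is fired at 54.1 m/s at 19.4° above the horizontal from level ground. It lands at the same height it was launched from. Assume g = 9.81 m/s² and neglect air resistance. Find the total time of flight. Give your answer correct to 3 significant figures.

3.66 s

Vertical component: v_y = 54.1 sin 19.4° = 17.97 m/s.
For a projectile landing at launch height, time of flight is t = 2 v_y / g = 2 × 17.97 / 9.81 = 3.66 s.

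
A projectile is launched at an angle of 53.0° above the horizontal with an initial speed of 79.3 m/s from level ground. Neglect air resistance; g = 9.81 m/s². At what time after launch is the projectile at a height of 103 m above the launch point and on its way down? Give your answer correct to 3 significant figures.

11.0 s

v_y0 = 79.3 sin 53.0° = 63.33 m/s.
Set y = v_y0 t − ½ g t² = 103: 4.905 t² − 63.33 t + 103 = 0.
t = [63.33 ± √(4011 − 2021)] / 9.81 = (63.33 ± 44.61) / 9.81, giving t = 1.91 s or t = 11.0 s.
On the way down corresponds to the larger root: t = 11.0 s.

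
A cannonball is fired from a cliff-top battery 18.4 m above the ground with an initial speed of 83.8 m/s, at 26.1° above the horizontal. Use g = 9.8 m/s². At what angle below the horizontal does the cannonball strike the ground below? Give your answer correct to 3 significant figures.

28.9°

v_x = 83.8 cos 26.1° = 75.25 m/s.
At impact |v_y| = √(v_y0² + 2 g h) = √(36.87² + 2×9.8×18.4) = 41.47 m/s.
Angle below horizontal = arctan(|v_y| / v_x) = arctan(41.47 / 75.25) = 28.9°.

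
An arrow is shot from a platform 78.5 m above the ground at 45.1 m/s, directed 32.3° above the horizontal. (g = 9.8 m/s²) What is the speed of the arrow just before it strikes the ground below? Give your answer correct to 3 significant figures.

v_x = 45.1 cos 32.3° = 38.12 m/s is unchanged throughout.
For the vertical component, v_y² = v_y0² + 2 g h = (24.10)² + 2×9.8×78.5 = 2119, so |v_y| = 46.03 m/s.
Impact speed = √(v_x² + v_y²) = √(1453 + 2119) = 59.8 m/s.

59.8 m/s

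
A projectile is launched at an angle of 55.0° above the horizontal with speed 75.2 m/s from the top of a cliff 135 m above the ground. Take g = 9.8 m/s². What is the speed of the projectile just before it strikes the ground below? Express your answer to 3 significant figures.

91.1 m/s

v_x = 75.2 cos 55.0° = 43.13 m/s is unchanged throughout.
For the vertical component, v_y² = v_y0² + 2 g h = (61.60)² + 2×9.8×135 = 6441, so |v_y| = 80.26 m/s.
Impact speed = √(v_x² + v_y²) = √(1860 + 6441) = 91.1 m/s.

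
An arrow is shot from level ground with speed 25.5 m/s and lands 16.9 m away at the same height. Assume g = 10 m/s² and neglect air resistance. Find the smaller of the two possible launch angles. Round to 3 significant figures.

7.53°

Level-ground range: R = v₀² sin(2θ)/g ⇒ sin 2θ = R g / v₀² = 16.9×10/25.5² = 0.2599.
2θ = arcsin(0.2599) = 15.06° or 180° − 15.06° = 164.94°.
So θ = 7.53° or θ = 82.5°.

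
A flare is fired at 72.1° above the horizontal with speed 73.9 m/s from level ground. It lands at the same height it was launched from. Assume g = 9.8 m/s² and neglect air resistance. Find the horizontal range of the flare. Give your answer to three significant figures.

326 m

Components: v_x = 73.9 cos 72.1° = 22.71 m/s, v_y = 73.9 sin 72.1° = 70.32 m/s.
Time of flight (same landing height): t = 2 v_y / g = 2 × 70.32 / 9.8 = 14.35 s.
Range: R = v_x · t = 22.71 × 14.35 = 326 m.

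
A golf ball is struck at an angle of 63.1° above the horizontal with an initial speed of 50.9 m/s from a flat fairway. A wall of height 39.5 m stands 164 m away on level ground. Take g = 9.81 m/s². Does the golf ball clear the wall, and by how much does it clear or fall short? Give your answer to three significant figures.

Yes — it clears the wall by 35.0 m.

v_x = 50.9 cos 63.1° = 23.03 m/s; v_y0 = 50.9 sin 63.1° = 45.39 m/s.
Time to reach the wall: t = 164 / 23.03 = 7.121 s.
Height at that point: y = 45.39×7.121 − 4.905×7.121² = 74.50 m.
That is 74.50 − 39.5 = 35.0 m above the top of the wall, so the golf ball clears it.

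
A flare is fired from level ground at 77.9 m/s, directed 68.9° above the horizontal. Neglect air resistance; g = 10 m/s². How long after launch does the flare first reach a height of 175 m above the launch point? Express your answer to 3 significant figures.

v_y0 = 77.9 sin 68.9° = 72.68 m/s.
Set y = v_y0 t − ½ g t² = 175: 5.000 t² − 72.68 t + 175 = 0.
t = [72.68 ± √(5282 − 3500)] / 10 = (72.68 ± 42.21) / 10, giving t = 3.05 s or t = 11.5 s.
The flare is on the way up at the first time, so t = 3.05 s.

3.05 s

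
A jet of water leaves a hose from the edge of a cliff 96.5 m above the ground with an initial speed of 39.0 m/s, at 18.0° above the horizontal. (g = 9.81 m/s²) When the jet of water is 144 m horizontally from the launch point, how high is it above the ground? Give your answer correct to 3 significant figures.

v_x = 39.0 cos 18.0° = 37.09 m/s, v_y0 = 39.0 sin 18.0° = 12.05 m/s.
Time to reach x = 144 m: t = x / v_x = 144 / 37.09 = 3.882 s.
y = 96.5 + v_y0 t − ½ g t² = 96.5 + 12.05×3.882 − 4.905×3.882² = 69.4 m.

69.4 m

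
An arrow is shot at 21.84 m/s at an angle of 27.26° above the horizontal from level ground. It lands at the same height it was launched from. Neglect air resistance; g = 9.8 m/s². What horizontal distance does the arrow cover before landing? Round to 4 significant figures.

Components: v_x = 21.84 cos 27.26° = 19.414 m/s, v_y = 21.84 sin 27.26° = 10.003 m/s.
Time of flight (same landing height): t = 2 v_y / g = 2 × 10.003 / 9.8 = 2.0414 s.
Range: R = v_x · t = 19.414 × 2.0414 = 39.63 m.

39.63 m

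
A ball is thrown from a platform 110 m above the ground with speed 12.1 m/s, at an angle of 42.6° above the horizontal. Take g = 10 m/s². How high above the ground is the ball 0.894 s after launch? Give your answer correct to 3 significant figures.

v_y0 = 12.1 sin 42.6° = 8.190 m/s.
y(t) = 110 + v_y0 t − ½ g t² = 110 + 8.190×0.894 − ½×10×0.894² = 113 m.

113 m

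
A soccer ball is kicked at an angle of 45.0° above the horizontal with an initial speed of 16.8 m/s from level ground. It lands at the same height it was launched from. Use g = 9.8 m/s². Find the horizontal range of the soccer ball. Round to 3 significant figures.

28.8 m

Components: v_x = 16.8 cos 45.0° = 11.88 m/s, v_y = 16.8 sin 45.0° = 11.88 m/s.
Time of flight (same landing height): t = 2 v_y / g = 2 × 11.88 / 9.8 = 2.424 s.
Range: R = v_x · t = 11.88 × 2.424 = 28.8 m.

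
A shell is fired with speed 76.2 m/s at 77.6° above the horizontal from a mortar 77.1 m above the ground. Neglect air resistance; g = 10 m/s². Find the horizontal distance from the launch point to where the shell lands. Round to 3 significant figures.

259 m

Components: v_x = 76.2 cos 77.6° = 16.36 m/s, v_y = 76.2 sin 77.6° = 74.42 m/s.
Vertical: 0 = 77.1 + 74.42 t − ½(10) t² ⇒ 5.000 t² − 74.42 t − 77.1 = 0.
t = [74.42 + √(5538 + 1542)] / 10.00 = 15.86 s.
Horizontal: R = v_x · t = 16.36 × 15.86 = 259 m.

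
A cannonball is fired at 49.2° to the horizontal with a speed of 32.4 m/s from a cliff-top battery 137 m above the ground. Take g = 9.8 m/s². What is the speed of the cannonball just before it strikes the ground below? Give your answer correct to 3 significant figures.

61.1 m/s

v_x = 32.4 cos 49.2° = 21.17 m/s is unchanged throughout.
For the vertical component, v_y² = v_y0² + 2 g h = (24.53)² + 2×9.8×137 = 3287, so |v_y| = 57.33 m/s.
Impact speed = √(v_x² + v_y²) = √(448.2 + 3287) = 61.1 m/s.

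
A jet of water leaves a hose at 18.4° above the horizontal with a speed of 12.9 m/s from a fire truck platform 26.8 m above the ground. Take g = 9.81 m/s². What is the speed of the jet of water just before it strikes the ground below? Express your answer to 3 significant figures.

v_x = 12.9 cos 18.4° = 12.24 m/s is unchanged throughout.
For the vertical component, v_y² = v_y0² + 2 g h = (4.072)² + 2×9.81×26.8 = 542.4, so |v_y| = 23.29 m/s.
Impact speed = √(v_x² + v_y²) = √(149.8 + 542.4) = 26.3 m/s.

26.3 m/s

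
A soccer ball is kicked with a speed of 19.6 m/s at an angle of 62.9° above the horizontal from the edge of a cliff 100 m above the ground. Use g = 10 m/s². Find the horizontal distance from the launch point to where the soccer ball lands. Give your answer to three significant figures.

Components: v_x = 19.6 cos 62.9° = 8.929 m/s, v_y = 19.6 sin 62.9° = 17.45 m/s.
Vertical: 0 = 100 + 17.45 t − ½(10) t² ⇒ 5.000 t² − 17.45 t − 100 = 0.
t = [17.45 + √(304.5 + 2000)] / 10.00 = 6.546 s.
Horizontal: R = v_x · t = 8.929 × 6.546 = 58.4 m.

58.4 m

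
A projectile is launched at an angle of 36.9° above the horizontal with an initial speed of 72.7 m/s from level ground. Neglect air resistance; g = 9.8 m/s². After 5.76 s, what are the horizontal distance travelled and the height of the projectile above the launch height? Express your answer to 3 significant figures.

v_x = 72.7 cos 36.9° = 58.14 m/s; v_y0 = 72.7 sin 36.9° = 43.65 m/s.
x = v_x t = 58.14 × 5.76 = 335 m.
y = v_y0 t − ½ g t² = 43.65×5.76 − 4.900×5.76² = 88.9 m.

x = 335 m, y = 88.9 m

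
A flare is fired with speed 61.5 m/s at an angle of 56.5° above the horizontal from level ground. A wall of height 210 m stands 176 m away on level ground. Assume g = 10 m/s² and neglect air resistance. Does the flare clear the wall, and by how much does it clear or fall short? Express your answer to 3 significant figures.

No — it falls 78.5 m short of clearing the wall.

v_x = 61.5 cos 56.5° = 33.94 m/s; v_y0 = 61.5 sin 56.5° = 51.28 m/s.
Time to reach the wall: t = 176 / 33.94 = 5.186 s.
Height at that point: y = 51.28×5.186 − 5.000×5.186² = 131.5 m.
That is 210 − 131.5 = 78.5 m below the top of the wall, so the flare does not clear it.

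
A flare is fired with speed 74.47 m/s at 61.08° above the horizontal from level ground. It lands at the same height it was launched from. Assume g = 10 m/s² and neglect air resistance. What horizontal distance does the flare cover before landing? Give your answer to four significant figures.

Components: v_x = 74.47 cos 61.08° = 36.013 m/s, v_y = 74.47 sin 61.08° = 65.183 m/s.
Time of flight (same landing height): t = 2 v_y / g = 2 × 65.183 / 10 = 13.037 s.
Range: R = v_x · t = 36.013 × 13.037 = 469.5 m.

469.5 m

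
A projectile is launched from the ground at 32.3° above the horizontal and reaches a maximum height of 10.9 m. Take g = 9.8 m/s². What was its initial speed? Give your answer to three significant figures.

At maximum height v_y = 0, so (v₀ sin θ)² = 2 g H.
v₀ sin 32.3° = √(2 × 9.8 × 10.9) = 14.62 m/s.
v₀ = 14.62 / sin 32.3° = 14.62 / 0.5344 = 27.4 m/s.

27.4 m/s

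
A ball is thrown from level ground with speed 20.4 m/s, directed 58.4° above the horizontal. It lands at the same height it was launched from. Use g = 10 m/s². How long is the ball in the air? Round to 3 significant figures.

3.48 s

Vertical component: v_y = 20.4 sin 58.4° = 17.38 m/s.
For a projectile landing at launch height, time of flight is t = 2 v_y / g = 2 × 17.38 / 10 = 3.48 s.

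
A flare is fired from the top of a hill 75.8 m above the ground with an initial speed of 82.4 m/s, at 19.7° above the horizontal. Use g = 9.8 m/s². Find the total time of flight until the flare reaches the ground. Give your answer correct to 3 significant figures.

7.68 s

Vertical component: v_y = 82.4 sin 19.7° = 27.78 m/s.
Taking up as positive with launch at y = 75.8 m, landing at y = 0: 0 = 75.8 + 27.78 t − ½(9.8) t².
Solving 4.900 t² − 27.78 t − 75.8 = 0 gives t = [27.78 + √(27.78² + 4·4.900·75.8)] / 9.800 = 7.68 s.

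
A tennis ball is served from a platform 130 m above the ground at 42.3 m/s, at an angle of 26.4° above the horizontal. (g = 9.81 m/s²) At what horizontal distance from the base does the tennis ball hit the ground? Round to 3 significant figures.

Components: v_x = 42.3 cos 26.4° = 37.89 m/s, v_y = 42.3 sin 26.4° = 18.81 m/s.
Vertical: 0 = 130 + 18.81 t − ½(9.81) t² ⇒ 4.905 t² − 18.81 t − 130 = 0.
t = [18.81 + √(353.8 + 2551)] / 9.810 = 7.411 s.
Horizontal: R = v_x · t = 37.89 × 7.411 = 281 m.

281 m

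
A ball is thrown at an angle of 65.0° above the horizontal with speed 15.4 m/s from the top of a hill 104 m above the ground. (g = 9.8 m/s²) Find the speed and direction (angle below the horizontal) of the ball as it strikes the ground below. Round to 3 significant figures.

47.7 m/s at 82.2° below the horizontal

v_x = 15.4 cos 65.0° = 6.508 m/s (constant).
|v_y| at impact = √((13.96)² + 2×9.8×104) = 47.26 m/s.
Speed = √(6.508² + 47.26²) = 47.7 m/s; angle = arctan(47.26/6.508) = 82.2° below horizontal.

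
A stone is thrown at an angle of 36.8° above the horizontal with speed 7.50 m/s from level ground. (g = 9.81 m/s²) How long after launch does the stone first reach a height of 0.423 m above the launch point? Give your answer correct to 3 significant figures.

0.107 s

v_y0 = 7.50 sin 36.8° = 4.493 m/s.
Set y = v_y0 t − ½ g t² = 0.423: 4.905 t² − 4.493 t + 0.423 = 0.
t = [4.493 ± √(20.19 − 8.299)] / 9.81 = (4.493 ± 3.448) / 9.81, giving t = 0.107 s or t = 0.809 s.
The stone is on the way up at the first time, so t = 0.107 s.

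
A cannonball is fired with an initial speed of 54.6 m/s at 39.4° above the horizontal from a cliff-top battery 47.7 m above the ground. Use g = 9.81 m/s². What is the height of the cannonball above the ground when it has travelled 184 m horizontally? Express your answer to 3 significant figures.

v_x = 54.6 cos 39.4° = 42.19 m/s, v_y0 = 54.6 sin 39.4° = 34.66 m/s.
Time to reach x = 184 m: t = x / v_x = 184 / 42.19 = 4.361 s.
y = 47.7 + v_y0 t − ½ g t² = 47.7 + 34.66×4.361 − 4.905×4.361² = 106 m.

106 m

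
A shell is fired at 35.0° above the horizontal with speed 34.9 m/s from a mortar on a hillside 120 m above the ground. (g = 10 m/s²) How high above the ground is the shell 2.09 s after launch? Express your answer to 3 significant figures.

v_y0 = 34.9 sin 35.0° = 20.02 m/s.
y(t) = 120 + v_y0 t − ½ g t² = 120 + 20.02×2.09 − ½×10×2.09² = 140 m.

140 m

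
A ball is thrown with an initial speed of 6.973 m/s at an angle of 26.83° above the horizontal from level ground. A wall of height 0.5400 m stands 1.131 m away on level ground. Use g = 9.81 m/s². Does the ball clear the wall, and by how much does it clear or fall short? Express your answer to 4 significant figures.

No — it falls 0.1300 m short of clearing the wall.

v_x = 6.973 cos 26.83° = 6.2224 m/s; v_y0 = 6.973 sin 26.83° = 3.1472 m/s.
Time to reach the wall: t = 1.131 / 6.2224 = 0.18176 s.
Height at that point: y = 3.1472×0.18176 − 4.905×0.18176² = 0.40999 m.
That is 0.5400 − 0.40999 = 0.1300 m below the top of the wall, so the ball does not clear it.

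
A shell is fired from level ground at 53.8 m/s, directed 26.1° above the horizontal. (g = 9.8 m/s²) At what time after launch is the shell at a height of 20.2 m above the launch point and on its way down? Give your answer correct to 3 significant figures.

v_y0 = 53.8 sin 26.1° = 23.67 m/s.
Set y = v_y0 t − ½ g t² = 20.2: 4.900 t² − 23.67 t + 20.2 = 0.
t = [23.67 ± √(560.3 − 395.9)] / 9.8 = (23.67 ± 12.82) / 9.8, giving t = 1.11 s or t = 3.72 s.
On the way down corresponds to the larger root: t = 3.72 s.

3.72 s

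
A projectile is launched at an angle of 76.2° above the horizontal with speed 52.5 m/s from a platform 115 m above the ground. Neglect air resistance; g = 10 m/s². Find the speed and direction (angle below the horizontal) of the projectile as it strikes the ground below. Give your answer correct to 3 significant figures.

v_x = 52.5 cos 76.2° = 12.52 m/s (constant).
|v_y| at impact = √((50.98)² + 2×10×115) = 69.99 m/s.
Speed = √(12.52² + 69.99²) = 71.1 m/s; angle = arctan(69.99/12.52) = 79.9° below horizontal.

71.1 m/s at 79.9° below the horizontal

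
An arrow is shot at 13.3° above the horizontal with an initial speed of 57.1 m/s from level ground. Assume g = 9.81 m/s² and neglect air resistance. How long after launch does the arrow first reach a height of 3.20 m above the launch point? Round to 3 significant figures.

0.271 s

v_y0 = 57.1 sin 13.3° = 13.14 m/s.
Set y = v_y0 t − ½ g t² = 3.20: 4.905 t² − 13.14 t + 3.20 = 0.
t = [13.14 ± √(172.7 − 62.78)] / 9.81 = (13.14 ± 10.48) / 9.81, giving t = 0.271 s or t = 2.41 s.
The arrow is on the way up at the first time, so t = 0.271 s.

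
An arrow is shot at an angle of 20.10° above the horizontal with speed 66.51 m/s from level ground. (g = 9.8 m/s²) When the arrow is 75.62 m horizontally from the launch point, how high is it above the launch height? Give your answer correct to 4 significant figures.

20.49 m

v_x = 66.51 cos 20.10° = 62.459 m/s, v_y0 = 66.51 sin 20.10° = 22.857 m/s.
Time to reach x = 75.62 m: t = x / v_x = 75.62 / 62.459 = 1.2107 s.
y = v_y0 t − ½ g t² = 22.857×1.2107 − 4.900×1.2107² = 20.49 m.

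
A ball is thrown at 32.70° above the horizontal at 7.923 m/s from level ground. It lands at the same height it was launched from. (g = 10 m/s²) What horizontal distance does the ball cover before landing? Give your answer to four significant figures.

5.708 m

Components: v_x = 7.923 cos 32.70° = 6.6673 m/s, v_y = 7.923 sin 32.70° = 4.2803 m/s.
Time of flight (same landing height): t = 2 v_y / g = 2 × 4.2803 / 10 = 0.85606 s.
Range: R = v_x · t = 6.6673 × 0.85606 = 5.708 m.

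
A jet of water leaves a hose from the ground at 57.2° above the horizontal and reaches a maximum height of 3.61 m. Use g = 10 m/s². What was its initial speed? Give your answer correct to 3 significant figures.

10.1 m/s

At maximum height v_y = 0, so (v₀ sin θ)² = 2 g H.
v₀ sin 57.2° = √(2 × 10 × 3.61) = 8.497 m/s.
v₀ = 8.497 / sin 57.2° = 8.497 / 0.8406 = 10.1 m/s.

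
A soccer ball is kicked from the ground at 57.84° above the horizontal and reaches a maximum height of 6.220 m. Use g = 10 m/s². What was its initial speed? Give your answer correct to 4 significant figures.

At maximum height v_y = 0, so (v₀ sin θ)² = 2 g H.
v₀ sin 57.84° = √(2 × 10 × 6.220) = 11.153 m/s.
v₀ = 11.153 / sin 57.84° = 11.153 / 0.8466 = 13.17 m/s.

13.17 m/s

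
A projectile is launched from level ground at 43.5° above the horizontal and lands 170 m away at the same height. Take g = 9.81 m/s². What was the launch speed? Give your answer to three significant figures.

On level ground, R = v₀² sin(2θ) / g, so v₀ = √(R g / sin 2θ).
sin(2 × 43.5°) = 0.9986.
v₀ = √(170 × 9.81 / 0.9986) = √1670 = 40.9 m/s.

40.9 m/s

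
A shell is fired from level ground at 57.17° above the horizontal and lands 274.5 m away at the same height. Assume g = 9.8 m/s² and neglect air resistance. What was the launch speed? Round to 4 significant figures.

On level ground, R = v₀² sin(2θ) / g, so v₀ = √(R g / sin 2θ).
sin(2 × 57.17°) = 0.9111.
v₀ = √(274.5 × 9.8 / 0.9111) = √2952.6 = 54.34 m/s.

54.34 m/s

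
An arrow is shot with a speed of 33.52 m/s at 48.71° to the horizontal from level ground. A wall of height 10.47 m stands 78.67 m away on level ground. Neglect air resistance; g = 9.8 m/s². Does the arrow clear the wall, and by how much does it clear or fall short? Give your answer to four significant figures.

Yes — it clears the wall by 17.12 m.

v_x = 33.52 cos 48.71° = 22.119 m/s; v_y0 = 33.52 sin 48.71° = 25.186 m/s.
Time to reach the wall: t = 78.67 / 22.119 = 3.5567 s.
Height at that point: y = 25.186×3.5567 − 4.900×3.5567² = 27.593 m.
That is 27.593 − 10.47 = 17.12 m above the top of the wall, so the arrow clears it.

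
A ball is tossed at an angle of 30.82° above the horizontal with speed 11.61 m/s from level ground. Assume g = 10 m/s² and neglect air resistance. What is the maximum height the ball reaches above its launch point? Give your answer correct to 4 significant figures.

Vertical component of launch velocity: v_y = 11.61 sin 30.82° = 5.9483 m/s.
At the highest point the vertical velocity is zero, so v_y² = 2 g h_max.
h_max = (5.9483)² / (2 × 10) = 35.382 / 20.00 = 1.769 m.

1.769 m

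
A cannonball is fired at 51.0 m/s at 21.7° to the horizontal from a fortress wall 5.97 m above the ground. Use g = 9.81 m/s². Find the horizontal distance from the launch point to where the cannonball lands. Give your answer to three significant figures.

196 m

Components: v_x = 51.0 cos 21.7° = 47.39 m/s, v_y = 51.0 sin 21.7° = 18.86 m/s.
Vertical: 0 = 5.97 + 18.86 t − ½(9.81) t² ⇒ 4.905 t² − 18.86 t − 5.97 = 0.
t = [18.86 + √(355.7 + 117.1)] / 9.810 = 4.139 s.
Horizontal: R = v_x · t = 47.39 × 4.139 = 196 m.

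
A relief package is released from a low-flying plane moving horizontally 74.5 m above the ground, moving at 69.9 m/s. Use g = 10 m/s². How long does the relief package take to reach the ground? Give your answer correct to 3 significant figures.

3.86 s

The horizontal speed doesn't affect the fall. With v_y0 = 0, h = ½ g t².
t = √(2 × 74.5 / 10) = √14.90 = 3.86 s.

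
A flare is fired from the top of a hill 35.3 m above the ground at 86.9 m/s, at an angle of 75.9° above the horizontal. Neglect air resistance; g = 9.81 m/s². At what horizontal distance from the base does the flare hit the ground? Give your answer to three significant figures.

372 m

Components: v_x = 86.9 cos 75.9° = 21.17 m/s, v_y = 86.9 sin 75.9° = 84.28 m/s.
Vertical: 0 = 35.3 + 84.28 t − ½(9.81) t² ⇒ 4.905 t² − 84.28 t − 35.3 = 0.
t = [84.28 + √(7103 + 692.6)] / 9.810 = 17.59 s.
Horizontal: R = v_x · t = 21.17 × 17.59 = 372 m.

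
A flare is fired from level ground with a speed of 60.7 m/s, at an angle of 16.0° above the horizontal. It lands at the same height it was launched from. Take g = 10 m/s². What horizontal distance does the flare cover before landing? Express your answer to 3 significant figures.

195 m

Components: v_x = 60.7 cos 16.0° = 58.35 m/s, v_y = 60.7 sin 16.0° = 16.73 m/s.
Time of flight (same landing height): t = 2 v_y / g = 2 × 16.73 / 10 = 3.346 s.
Range: R = v_x · t = 58.35 × 3.346 = 195 m.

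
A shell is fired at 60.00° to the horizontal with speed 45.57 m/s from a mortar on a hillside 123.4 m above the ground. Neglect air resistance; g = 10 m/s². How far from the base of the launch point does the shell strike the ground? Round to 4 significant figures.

Components: v_x = 45.57 cos 60.00° = 22.785 m/s, v_y = 45.57 sin 60.00° = 39.465 m/s.
Vertical: 0 = 123.4 + 39.465 t − ½(10) t² ⇒ 5.000 t² − 39.465 t − 123.4 = 0.
t = [39.465 + √(1557.5 + 2468.0)] / 10.00 = 10.291 s.
Horizontal: R = v_x · t = 22.785 × 10.291 = 234.5 m.

234.5 m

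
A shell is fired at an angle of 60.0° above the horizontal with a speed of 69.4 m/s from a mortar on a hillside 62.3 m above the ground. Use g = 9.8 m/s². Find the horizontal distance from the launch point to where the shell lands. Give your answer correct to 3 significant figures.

Components: v_x = 69.4 cos 60.0° = 34.70 m/s, v_y = 69.4 sin 60.0° = 60.10 m/s.
Vertical: 0 = 62.3 + 60.10 t − ½(9.8) t² ⇒ 4.900 t² − 60.10 t − 62.3 = 0.
t = [60.10 + √(3612 + 1221)] / 9.800 = 13.23 s.
Horizontal: R = v_x · t = 34.70 × 13.23 = 459 m.

459 m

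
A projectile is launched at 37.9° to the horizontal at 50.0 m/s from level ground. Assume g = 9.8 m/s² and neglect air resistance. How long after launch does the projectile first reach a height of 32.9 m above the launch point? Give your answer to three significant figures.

v_y0 = 50.0 sin 37.9° = 30.71 m/s.
Set y = v_y0 t − ½ g t² = 32.9: 4.900 t² − 30.71 t + 32.9 = 0.
t = [30.71 ± √(943.1 − 644.8)] / 9.8 = (30.71 ± 17.27) / 9.8, giving t = 1.37 s or t = 4.90 s.
The projectile is on the way up at the first time, so t = 1.37 s.

1.37 s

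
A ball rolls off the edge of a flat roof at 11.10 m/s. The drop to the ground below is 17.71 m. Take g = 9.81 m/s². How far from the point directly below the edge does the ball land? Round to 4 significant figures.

21.09 m

Initial vertical velocity is zero, so the fall time comes from h = ½ g t²: t = √(2 × 17.71 / 9.81) = 1.9002 s.
Horizontal motion is uniform at 11.10 m/s, so x = 11.10 × 1.9002 = 21.09 m.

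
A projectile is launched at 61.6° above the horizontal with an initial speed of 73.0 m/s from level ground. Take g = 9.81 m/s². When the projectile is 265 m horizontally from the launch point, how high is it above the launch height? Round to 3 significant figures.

v_x = 73.0 cos 61.6° = 34.72 m/s, v_y0 = 73.0 sin 61.6° = 64.21 m/s.
Time to reach x = 265 m: t = x / v_x = 265 / 34.72 = 7.632 s.
y = v_y0 t − ½ g t² = 64.21×7.632 − 4.905×7.632² = 204 m.

204 m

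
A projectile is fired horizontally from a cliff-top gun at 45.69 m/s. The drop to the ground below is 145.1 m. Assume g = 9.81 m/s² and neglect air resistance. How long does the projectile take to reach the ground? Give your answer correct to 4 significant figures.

The horizontal speed doesn't affect the fall. With v_y0 = 0, h = ½ g t².
t = √(2 × 145.1 / 9.81) = √29.582 = 5.439 s.

5.439 s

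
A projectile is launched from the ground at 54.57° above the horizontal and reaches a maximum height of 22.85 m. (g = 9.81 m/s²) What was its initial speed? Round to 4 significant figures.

At maximum height v_y = 0, so (v₀ sin θ)² = 2 g H.
v₀ sin 54.57° = √(2 × 9.81 × 22.85) = 21.173 m/s.
v₀ = 21.173 / sin 54.57° = 21.173 / 0.8148 = 25.99 m/s.

25.99 m/s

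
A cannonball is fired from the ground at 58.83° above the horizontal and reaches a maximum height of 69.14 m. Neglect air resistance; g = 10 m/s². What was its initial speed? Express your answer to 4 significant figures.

43.46 m/s

At maximum height v_y = 0, so (v₀ sin θ)² = 2 g H.
v₀ sin 58.83° = √(2 × 10 × 69.14) = 37.186 m/s.
v₀ = 37.186 / sin 58.83° = 37.186 / 0.8556 = 43.46 m/s.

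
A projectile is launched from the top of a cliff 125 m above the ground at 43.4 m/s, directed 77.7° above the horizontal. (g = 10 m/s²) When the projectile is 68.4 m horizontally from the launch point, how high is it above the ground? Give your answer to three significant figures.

165 m

v_x = 43.4 cos 77.7° = 9.246 m/s, v_y0 = 43.4 sin 77.7° = 42.40 m/s.
Time to reach x = 68.4 m: t = x / v_x = 68.4 / 9.246 = 7.398 s.
y = 125 + v_y0 t − ½ g t² = 125 + 42.40×7.398 − 5.000×7.398² = 165 m.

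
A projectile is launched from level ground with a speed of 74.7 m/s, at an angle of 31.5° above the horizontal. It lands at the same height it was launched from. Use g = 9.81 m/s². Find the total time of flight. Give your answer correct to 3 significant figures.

Vertical component: v_y = 74.7 sin 31.5° = 39.03 m/s.
For a projectile landing at launch height, time of flight is t = 2 v_y / g = 2 × 39.03 / 9.81 = 7.96 s.

7.96 s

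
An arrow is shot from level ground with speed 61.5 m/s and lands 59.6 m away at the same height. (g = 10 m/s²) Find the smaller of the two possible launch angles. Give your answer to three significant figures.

4.53°

Level-ground range: R = v₀² sin(2θ)/g ⇒ sin 2θ = R g / v₀² = 59.6×10/61.5² = 0.1576.
2θ = arcsin(0.1576) = 9.068° or 180° − 9.068° = 170.932°.
So θ = 4.53° or θ = 85.5°.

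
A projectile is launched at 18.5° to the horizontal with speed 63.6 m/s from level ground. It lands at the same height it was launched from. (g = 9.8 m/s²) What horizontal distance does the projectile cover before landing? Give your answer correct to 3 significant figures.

248 m

For level ground, R = v₀² sin(2θ) / g.
sin(2 × 18.5°) = sin 37.00° = 0.6018.
R = (63.6)² × 0.6018 / 9.8 = 248 m.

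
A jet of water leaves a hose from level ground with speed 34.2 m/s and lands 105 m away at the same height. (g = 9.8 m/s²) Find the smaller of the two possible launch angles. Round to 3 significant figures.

30.8°

Level-ground range: R = v₀² sin(2θ)/g ⇒ sin 2θ = R g / v₀² = 105×9.8/34.2² = 0.8798.
2θ = arcsin(0.8798) = 61.62° or 180° − 61.62° = 118.38°.
So θ = 30.8° or θ = 59.2°.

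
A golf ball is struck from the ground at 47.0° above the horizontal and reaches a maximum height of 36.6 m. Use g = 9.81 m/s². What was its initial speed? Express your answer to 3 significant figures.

At maximum height v_y = 0, so (v₀ sin θ)² = 2 g H.
v₀ sin 47.0° = √(2 × 9.81 × 36.6) = 26.80 m/s.
v₀ = 26.80 / sin 47.0° = 26.80 / 0.7314 = 36.6 m/s.

36.6 m/s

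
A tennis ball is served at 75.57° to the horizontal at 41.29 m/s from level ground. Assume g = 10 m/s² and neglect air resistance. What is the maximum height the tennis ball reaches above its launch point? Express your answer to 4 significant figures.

Vertical component of launch velocity: v_y = 41.29 sin 75.57° = 39.987 m/s.
At the highest point the vertical velocity is zero, so v_y² = 2 g h_max.
h_max = (39.987)² / (2 × 10) = 1599.0 / 20.00 = 79.95 m.

79.95 m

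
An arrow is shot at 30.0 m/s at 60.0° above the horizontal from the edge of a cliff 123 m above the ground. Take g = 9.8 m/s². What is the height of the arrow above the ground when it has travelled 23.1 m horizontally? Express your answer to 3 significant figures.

v_x = 30.0 cos 60.0° = 15.00 m/s, v_y0 = 30.0 sin 60.0° = 25.98 m/s.
Time to reach x = 23.1 m: t = x / v_x = 23.1 / 15.00 = 1.540 s.
y = 123 + v_y0 t − ½ g t² = 123 + 25.98×1.540 − 4.900×1.540² = 151 m.

151 m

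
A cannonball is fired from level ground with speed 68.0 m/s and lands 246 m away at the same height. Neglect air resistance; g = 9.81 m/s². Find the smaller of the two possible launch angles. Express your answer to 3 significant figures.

15.7°

Level-ground range: R = v₀² sin(2θ)/g ⇒ sin 2θ = R g / v₀² = 246×9.81/68.0² = 0.5219.
2θ = arcsin(0.5219) = 31.46° or 180° − 31.46° = 148.54°.
So θ = 15.7° or θ = 74.3°.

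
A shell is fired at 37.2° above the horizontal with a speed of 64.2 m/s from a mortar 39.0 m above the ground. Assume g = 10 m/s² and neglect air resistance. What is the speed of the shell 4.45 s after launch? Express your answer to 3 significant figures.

51.5 m/s

v_x = 64.2 cos 37.2° = 51.14 m/s (constant).
v_y(t) = 64.2 sin 37.2° − g t = 38.82 − 10 × 4.45 = -5.680 m/s.
Speed = √(v_x² + v_y²) = √(2615 + 32.26) = 51.5 m/s.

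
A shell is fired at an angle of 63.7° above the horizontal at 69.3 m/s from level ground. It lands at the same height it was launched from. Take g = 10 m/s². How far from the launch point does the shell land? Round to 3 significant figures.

Components: v_x = 69.3 cos 63.7° = 30.70 m/s, v_y = 69.3 sin 63.7° = 62.13 m/s.
Time of flight (same landing height): t = 2 v_y / g = 2 × 62.13 / 10 = 12.43 s.
Range: R = v_x · t = 30.70 × 12.43 = 382 m.

382 m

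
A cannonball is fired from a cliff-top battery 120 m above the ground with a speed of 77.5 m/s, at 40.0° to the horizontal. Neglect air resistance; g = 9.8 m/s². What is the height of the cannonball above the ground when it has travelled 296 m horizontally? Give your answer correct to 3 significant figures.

v_x = 77.5 cos 40.0° = 59.37 m/s, v_y0 = 77.5 sin 40.0° = 49.82 m/s.
Time to reach x = 296 m: t = x / v_x = 296 / 59.37 = 4.986 s.
y = 120 + v_y0 t − ½ g t² = 120 + 49.82×4.986 − 4.900×4.986² = 247 m.

247 m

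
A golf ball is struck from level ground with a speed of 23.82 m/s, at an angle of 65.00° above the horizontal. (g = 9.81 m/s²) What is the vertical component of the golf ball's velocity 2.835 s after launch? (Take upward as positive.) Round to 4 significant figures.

-6.223 m/s

Initial vertical component: v_y0 = 23.82 sin 65.00° = 21.588 m/s.
v_y(t) = v_y0 − g t = 21.588 − 9.81 × 2.835 = -6.223 m/s.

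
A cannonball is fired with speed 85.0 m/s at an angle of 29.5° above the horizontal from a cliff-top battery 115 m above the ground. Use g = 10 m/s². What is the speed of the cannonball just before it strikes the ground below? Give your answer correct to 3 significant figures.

97.6 m/s

v_x = 85.0 cos 29.5° = 73.98 m/s is unchanged throughout.
For the vertical component, v_y² = v_y0² + 2 g h = (41.86)² + 2×10×115 = 4052, so |v_y| = 63.66 m/s.
Impact speed = √(v_x² + v_y²) = √(5473 + 4052) = 97.6 m/s.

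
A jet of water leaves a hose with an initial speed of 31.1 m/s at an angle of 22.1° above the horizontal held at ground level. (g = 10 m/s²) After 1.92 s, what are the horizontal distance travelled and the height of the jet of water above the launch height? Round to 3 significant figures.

v_x = 31.1 cos 22.1° = 28.82 m/s; v_y0 = 31.1 sin 22.1° = 11.70 m/s.
x = v_x t = 28.82 × 1.92 = 55.3 m.
y = v_y0 t − ½ g t² = 11.70×1.92 − 5.000×1.92² = 4.03 m.

x = 55.3 m, y = 4.03 m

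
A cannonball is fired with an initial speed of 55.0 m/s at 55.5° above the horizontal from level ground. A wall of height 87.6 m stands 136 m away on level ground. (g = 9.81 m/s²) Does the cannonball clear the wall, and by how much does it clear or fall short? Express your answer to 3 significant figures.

Yes — it clears the wall by 16.8 m.

v_x = 55.0 cos 55.5° = 31.15 m/s; v_y0 = 55.0 sin 55.5° = 45.33 m/s.
Time to reach the wall: t = 136 / 31.15 = 4.366 s.
Height at that point: y = 45.33×4.366 − 4.905×4.366² = 104.4 m.
That is 104.4 − 87.6 = 16.8 m above the top of the wall, so the cannonball clears it.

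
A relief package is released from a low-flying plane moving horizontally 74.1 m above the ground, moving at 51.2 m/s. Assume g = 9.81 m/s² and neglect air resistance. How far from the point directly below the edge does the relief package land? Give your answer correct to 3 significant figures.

199 m

Initial vertical velocity is zero, so the fall time comes from h = ½ g t²: t = √(2 × 74.1 / 9.81) = 3.887 s.
Horizontal motion is uniform at 51.2 m/s, so x = 51.2 × 3.887 = 199 m.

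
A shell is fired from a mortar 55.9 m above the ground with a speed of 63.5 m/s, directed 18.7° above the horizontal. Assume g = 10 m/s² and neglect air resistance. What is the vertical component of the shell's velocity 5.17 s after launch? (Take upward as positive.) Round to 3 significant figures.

-31.3 m/s

Initial vertical component: v_y0 = 63.5 sin 18.7° = 20.36 m/s.
v_y(t) = v_y0 − g t = 20.36 − 10 × 5.17 = -31.3 m/s.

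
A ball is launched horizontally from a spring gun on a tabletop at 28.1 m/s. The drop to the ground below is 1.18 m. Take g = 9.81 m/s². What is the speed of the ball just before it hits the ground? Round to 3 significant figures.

28.5 m/s

Fall time: t = √(2 × 1.18 / 9.81) = 0.4905 s.
At impact: v_x = 28.1 m/s (unchanged), v_y = g t = 9.81 × 0.4905 = 4.812 m/s.
Speed = √(v_x² + v_y²) = √(789.6 + 23.16) = 28.5 m/s.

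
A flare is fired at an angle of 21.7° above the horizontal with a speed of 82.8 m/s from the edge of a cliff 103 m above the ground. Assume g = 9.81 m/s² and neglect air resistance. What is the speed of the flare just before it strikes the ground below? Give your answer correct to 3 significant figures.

94.2 m/s

v_x = 82.8 cos 21.7° = 76.93 m/s is unchanged throughout.
For the vertical component, v_y² = v_y0² + 2 g h = (30.62)² + 2×9.81×103 = 2958, so |v_y| = 54.39 m/s.
Impact speed = √(v_x² + v_y²) = √(5918 + 2958) = 94.2 m/s.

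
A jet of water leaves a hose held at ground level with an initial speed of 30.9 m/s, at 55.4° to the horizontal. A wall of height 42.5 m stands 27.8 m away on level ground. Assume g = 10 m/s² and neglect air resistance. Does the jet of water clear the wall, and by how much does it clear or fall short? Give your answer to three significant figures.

v_x = 30.9 cos 55.4° = 17.55 m/s; v_y0 = 30.9 sin 55.4° = 25.43 m/s.
Time to reach the wall: t = 27.8 / 17.55 = 1.584 s.
Height at that point: y = 25.43×1.584 − 5.000×1.584² = 27.74 m.
That is 42.5 − 27.74 = 14.8 m below the top of the wall, so the jet of water does not clear it.

No — it falls 14.8 m short of clearing the wall.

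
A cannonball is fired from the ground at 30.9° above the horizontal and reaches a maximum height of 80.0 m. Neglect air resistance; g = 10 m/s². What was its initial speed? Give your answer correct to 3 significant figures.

77.9 m/s

At maximum height v_y = 0, so (v₀ sin θ)² = 2 g H.
v₀ sin 30.9° = √(2 × 10 × 80.0) = 40.00 m/s.
v₀ = 40.00 / sin 30.9° = 40.00 / 0.5135 = 77.9 m/s.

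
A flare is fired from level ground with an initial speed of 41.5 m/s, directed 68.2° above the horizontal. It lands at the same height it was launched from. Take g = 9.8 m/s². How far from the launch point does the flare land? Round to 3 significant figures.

Components: v_x = 41.5 cos 68.2° = 15.41 m/s, v_y = 41.5 sin 68.2° = 38.53 m/s.
Time of flight (same landing height): t = 2 v_y / g = 2 × 38.53 / 9.8 = 7.863 s.
Range: R = v_x · t = 15.41 × 7.863 = 121 m.

121 m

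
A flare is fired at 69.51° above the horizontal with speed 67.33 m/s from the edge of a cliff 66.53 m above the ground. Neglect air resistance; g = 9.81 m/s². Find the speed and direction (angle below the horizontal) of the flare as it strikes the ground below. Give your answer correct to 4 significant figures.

76.41 m/s at 72.03° below the horizontal

v_x = 67.33 cos 69.51° = 23.568 m/s (constant).
|v_y| at impact = √((63.070)² + 2×9.81×66.53) = 72.685 m/s.
Speed = √(23.568² + 72.685²) = 76.41 m/s; angle = arctan(72.685/23.568) = 72.03° below horizontal.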